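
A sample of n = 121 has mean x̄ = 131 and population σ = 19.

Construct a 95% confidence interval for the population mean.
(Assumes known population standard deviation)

Confidence level: 95%, α = 0.05
z_0.025 = 1.960
SE = σ/√n = 19/√121 = 1.7273
Margin of error = 1.960 × 1.7273 = 3.3855
CI: x̄ ± margin = 131 ± 3.3855
CI: (127.6145, 134.3855)

Answer: (127.6145, 134.3855)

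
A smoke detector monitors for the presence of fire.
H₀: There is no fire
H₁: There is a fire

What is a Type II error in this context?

Answer: The alarm fails to sound when there actually is a fire

Derivation:
Type I error: rejecting H₀ when it is actually true (false positive).
Type II error: failing to reject H₀ when H₁ is actually true (false negative).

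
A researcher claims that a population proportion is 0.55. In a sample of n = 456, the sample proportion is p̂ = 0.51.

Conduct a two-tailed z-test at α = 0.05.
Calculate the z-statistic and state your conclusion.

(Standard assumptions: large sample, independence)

H₀: p = 0.55, H₁: p ≠ 0.55
Standard error: SE = √(p₀(1-p₀)/n) = √(0.55×0.45/456) = 0.023297
z-statistic: z = (p̂ - p₀)/SE = (0.51 - 0.55)/0.023297 = -1.7170
Critical value: z_0.025 = ±1.960
p-value = 0.0860
Decision: fail to reject H₀ at α = 0.05

Answer: z = -1.7170, fail to reject H₀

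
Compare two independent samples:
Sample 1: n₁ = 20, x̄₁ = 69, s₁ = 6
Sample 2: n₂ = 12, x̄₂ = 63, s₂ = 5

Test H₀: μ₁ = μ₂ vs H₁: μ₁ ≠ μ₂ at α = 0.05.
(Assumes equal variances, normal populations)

Pooled variance: s²_p = [19×6² + 11×5²]/(30) = 31.9667
s_p = 5.6539
SE = s_p×√(1/n₁ + 1/n₂) = 5.6539×√(1/20 + 1/12) = 2.0645
t = (x̄₁ - x̄₂)/SE = (69 - 63)/2.0645 = 2.9063
df = 30, t-critical = ±2.042
Decision: reject H₀

Answer: t = 2.9063, reject H₀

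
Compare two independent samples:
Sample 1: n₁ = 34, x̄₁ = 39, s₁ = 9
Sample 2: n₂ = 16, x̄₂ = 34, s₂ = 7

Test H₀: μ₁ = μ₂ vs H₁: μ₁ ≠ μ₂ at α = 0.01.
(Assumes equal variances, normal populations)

Answer: t = 1.9573, fail to reject H₀

Derivation:
Pooled variance: s²_p = [33×9² + 15×7²]/(48) = 71.0000
s_p = 8.4261
SE = s_p×√(1/n₁ + 1/n₂) = 8.4261×√(1/34 + 1/16) = 2.5545
t = (x̄₁ - x̄₂)/SE = (39 - 34)/2.5545 = 1.9573
df = 48, t-critical = ±2.682
Decision: fail to reject H₀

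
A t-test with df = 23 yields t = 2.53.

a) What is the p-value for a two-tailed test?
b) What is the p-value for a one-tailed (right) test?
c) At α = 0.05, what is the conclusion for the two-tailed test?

Using t-distribution with df = 23:
a) Two-tailed: p = 2×P(T > 2.53) = 0.0187
b) One-tailed: p = P(T > 2.53) = 0.0094
c) 0.0187 < 0.05, reject H₀

Answer: a) 0.0187, b) 0.0094, c) reject H₀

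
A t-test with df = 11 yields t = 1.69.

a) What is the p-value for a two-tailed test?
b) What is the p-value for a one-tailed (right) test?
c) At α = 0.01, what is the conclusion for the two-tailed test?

Answer: a) 0.1191, b) 0.0596, c) fail to reject H₀

Derivation:
Using t-distribution with df = 11:
a) Two-tailed: p = 2×P(T > 1.69) = 0.1191
b) One-tailed: p = P(T > 1.69) = 0.0596
c) 0.1191 ≥ 0.01, fail to reject H₀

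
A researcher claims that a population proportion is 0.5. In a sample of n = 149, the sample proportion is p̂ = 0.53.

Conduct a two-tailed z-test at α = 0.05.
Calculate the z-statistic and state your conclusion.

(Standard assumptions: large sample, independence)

Answer: z = 0.7324, fail to reject H₀

Derivation:
H₀: p = 0.5, H₁: p ≠ 0.5
Standard error: SE = √(p₀(1-p₀)/n) = √(0.5×0.5/149) = 0.040962
z-statistic: z = (p̂ - p₀)/SE = (0.53 - 0.5)/0.040962 = 0.7324
Critical value: z_0.025 = ±1.960
p-value = 0.4639
Decision: fail to reject H₀ at α = 0.05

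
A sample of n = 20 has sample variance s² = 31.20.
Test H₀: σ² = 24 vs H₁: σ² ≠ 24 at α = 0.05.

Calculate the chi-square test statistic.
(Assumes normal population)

Answer: χ² = 24.7000, fail to reject H₀

Derivation:
df = n - 1 = 19
χ² = (n-1)s²/σ₀² = 19×31.20/24 = 24.7000
Critical values: χ²_{0.975,19} = 8.907, χ²_{0.025,19} = 32.852
Rejection region: χ² < 8.907 or χ² > 32.852
Decision: fail to reject H₀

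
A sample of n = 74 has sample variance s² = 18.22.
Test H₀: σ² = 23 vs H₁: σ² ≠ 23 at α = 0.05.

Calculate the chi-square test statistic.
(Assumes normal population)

Answer: χ² = 57.8287, fail to reject H₀

Derivation:
df = n - 1 = 73
χ² = (n-1)s²/σ₀² = 73×18.22/23 = 57.8287
Critical values: χ²_{0.975,73} = 51.265, χ²_{0.025,73} = 98.516
Rejection region: χ² < 51.265 or χ² > 98.516
Decision: fail to reject H₀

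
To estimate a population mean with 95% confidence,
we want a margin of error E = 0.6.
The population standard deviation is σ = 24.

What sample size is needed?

z_0.025 = 1.960
n = (z×σ/E)² = (1.960×24/0.6)²
n = 6146.5600
Round up: n = 6147

Answer: n = 6147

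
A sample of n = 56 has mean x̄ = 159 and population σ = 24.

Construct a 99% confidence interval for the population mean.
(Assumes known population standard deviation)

Answer: (150.7385, 167.2615)

Derivation:
Confidence level: 99%, α = 0.01
z_0.005 = 2.576
SE = σ/√n = 24/√56 = 3.2071
Margin of error = 2.576 × 3.2071 = 8.2615
CI: x̄ ± margin = 159 ± 8.2615
CI: (150.7385, 167.2615)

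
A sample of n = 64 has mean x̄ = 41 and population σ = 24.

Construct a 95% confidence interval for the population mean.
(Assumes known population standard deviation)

Answer: (35.1200, 46.8800)

Derivation:
Confidence level: 95%, α = 0.05
z_0.025 = 1.960
SE = σ/√n = 24/√64 = 3.0000
Margin of error = 1.960 × 3.0000 = 5.8800
CI: x̄ ± margin = 41 ± 5.8800
CI: (35.1200, 46.8800)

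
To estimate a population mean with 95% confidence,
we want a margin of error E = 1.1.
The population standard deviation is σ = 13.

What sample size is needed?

z_0.025 = 1.960
n = (z×σ/E)² = (1.960×13/1.1)²
n = 536.5540
Round up: n = 537

Answer: n = 537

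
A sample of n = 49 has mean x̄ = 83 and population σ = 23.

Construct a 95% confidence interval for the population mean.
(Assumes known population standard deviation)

Answer: (76.5600, 89.4400)

Derivation:
Confidence level: 95%, α = 0.05
z_0.025 = 1.960
SE = σ/√n = 23/√49 = 3.2857
Margin of error = 1.960 × 3.2857 = 6.4400
CI: x̄ ± margin = 83 ± 6.4400
CI: (76.5600, 89.4400)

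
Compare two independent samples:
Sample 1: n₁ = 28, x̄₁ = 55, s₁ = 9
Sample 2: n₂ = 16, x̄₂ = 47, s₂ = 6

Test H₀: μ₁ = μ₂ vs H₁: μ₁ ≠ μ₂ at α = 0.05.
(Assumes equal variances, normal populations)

Pooled variance: s²_p = [27×9² + 15×6²]/(42) = 64.9286
s_p = 8.0578
SE = s_p×√(1/n₁ + 1/n₂) = 8.0578×√(1/28 + 1/16) = 2.5252
t = (x̄₁ - x̄₂)/SE = (55 - 47)/2.5252 = 3.1681
df = 42, t-critical = ±2.018
Decision: reject H₀

Answer: t = 3.1681, reject H₀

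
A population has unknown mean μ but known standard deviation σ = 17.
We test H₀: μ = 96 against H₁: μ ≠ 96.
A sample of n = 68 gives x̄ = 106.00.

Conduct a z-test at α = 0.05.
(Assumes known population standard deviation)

Answer: z = 4.8506, reject H₀

Derivation:
Standard error: SE = σ/√n = 17/√68 = 2.0616
z-statistic: z = (x̄ - μ₀)/SE = (106.00 - 96)/2.0616 = 4.8506
Critical value: ±1.960
p-value < 0.0001
Decision: reject H₀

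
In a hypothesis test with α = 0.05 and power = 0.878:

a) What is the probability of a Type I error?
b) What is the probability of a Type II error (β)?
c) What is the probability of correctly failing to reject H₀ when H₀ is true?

Answer: a) 0.05, b) 0.122, c) 0.95

Derivation:
a) Type I error probability = α = 0.05
b) Power = P(reject H₀ | H₁ true) = 1 - β = 0.878, so Type II error probability = β = 1 - Power = 0.122
c) P(fail to reject H₀ | H₀ true) = 1 - α = 0.95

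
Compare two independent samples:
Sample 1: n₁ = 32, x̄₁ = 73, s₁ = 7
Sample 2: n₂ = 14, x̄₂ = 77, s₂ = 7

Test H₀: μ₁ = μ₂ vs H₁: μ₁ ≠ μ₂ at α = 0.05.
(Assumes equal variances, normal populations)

Pooled variance: s²_p = [31×7² + 13×7²]/(44) = 49.0000
s_p = 7.0000
SE = s_p×√(1/n₁ + 1/n₂) = 7.0000×√(1/32 + 1/14) = 2.2430
t = (x̄₁ - x̄₂)/SE = (73 - 77)/2.2430 = -1.7833
df = 44, t-critical = ±2.015
Decision: fail to reject H₀

Answer: t = -1.7833, fail to reject H₀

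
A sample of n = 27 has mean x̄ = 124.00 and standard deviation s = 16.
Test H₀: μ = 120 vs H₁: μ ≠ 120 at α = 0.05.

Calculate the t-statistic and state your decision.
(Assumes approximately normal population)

Answer: t = 1.2990, fail to reject H₀

Derivation:
df = n - 1 = 26
SE = s/√n = 16/√27 = 3.0792
t = (x̄ - μ₀)/SE = (124.00 - 120)/3.0792 = 1.2990
Critical value: t_{0.025,26} = ±2.056
p-value ≈ 0.2053
Decision: fail to reject H₀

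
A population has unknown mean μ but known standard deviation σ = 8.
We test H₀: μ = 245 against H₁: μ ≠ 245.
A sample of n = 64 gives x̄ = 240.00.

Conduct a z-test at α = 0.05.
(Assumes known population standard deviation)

Answer: z = -5.0000, reject H₀

Derivation:
Standard error: SE = σ/√n = 8/√64 = 1.0000
z-statistic: z = (x̄ - μ₀)/SE = (240.00 - 245)/1.0000 = -5.0000
Critical value: ±1.960
p-value < 0.0001
Decision: reject H₀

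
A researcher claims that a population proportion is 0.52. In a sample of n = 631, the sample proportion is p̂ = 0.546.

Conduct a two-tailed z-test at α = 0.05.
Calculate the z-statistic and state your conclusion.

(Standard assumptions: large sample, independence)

H₀: p = 0.52, H₁: p ≠ 0.52
Standard error: SE = √(p₀(1-p₀)/n) = √(0.52×0.48/631) = 0.019889
z-statistic: z = (p̂ - p₀)/SE = (0.546 - 0.52)/0.019889 = 1.3073
Critical value: z_0.025 = ±1.960
p-value = 0.1911
Decision: fail to reject H₀ at α = 0.05

Answer: z = 1.3073, fail to reject H₀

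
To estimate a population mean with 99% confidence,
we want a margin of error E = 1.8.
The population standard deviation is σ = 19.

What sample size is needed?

z_0.005 = 2.576
n = (z×σ/E)² = (2.576×19/1.8)²
n = 739.3565
Round up: n = 740

Answer: n = 740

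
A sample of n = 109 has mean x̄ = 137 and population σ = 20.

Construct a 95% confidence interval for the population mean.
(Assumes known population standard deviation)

Confidence level: 95%, α = 0.05
z_0.025 = 1.960
SE = σ/√n = 20/√109 = 1.9157
Margin of error = 1.960 × 1.9157 = 3.7548
CI: x̄ ± margin = 137 ± 3.7548
CI: (133.2452, 140.7548)

Answer: (133.2452, 140.7548)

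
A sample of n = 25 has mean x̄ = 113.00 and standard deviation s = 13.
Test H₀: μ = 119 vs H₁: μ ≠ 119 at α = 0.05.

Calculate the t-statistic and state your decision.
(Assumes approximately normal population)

Answer: t = -2.3077, reject H₀

Derivation:
df = n - 1 = 24
SE = s/√n = 13/√25 = 2.6000
t = (x̄ - μ₀)/SE = (113.00 - 119)/2.6000 = -2.3077
Critical value: t_{0.025,24} = ±2.064
p-value ≈ 0.0299
Decision: reject H₀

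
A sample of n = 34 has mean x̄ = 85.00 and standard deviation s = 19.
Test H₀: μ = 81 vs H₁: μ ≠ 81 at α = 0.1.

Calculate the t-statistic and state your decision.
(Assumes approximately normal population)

Answer: t = 1.2276, fail to reject H₀

Derivation:
df = n - 1 = 33
SE = s/√n = 19/√34 = 3.2585
t = (x̄ - μ₀)/SE = (85.00 - 81)/3.2585 = 1.2276
Critical value: t_{0.05,33} = ±1.692
p-value ≈ 0.2283
Decision: fail to reject H₀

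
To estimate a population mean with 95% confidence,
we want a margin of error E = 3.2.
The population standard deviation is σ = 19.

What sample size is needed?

Answer: n = 136

Derivation:
z_0.025 = 1.960
n = (z×σ/E)² = (1.960×19/3.2)²
n = 135.4314
Round up: n = 136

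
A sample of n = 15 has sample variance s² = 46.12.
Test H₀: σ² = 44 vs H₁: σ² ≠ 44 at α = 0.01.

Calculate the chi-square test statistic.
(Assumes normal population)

Answer: χ² = 14.6745, fail to reject H₀

Derivation:
df = n - 1 = 14
χ² = (n-1)s²/σ₀² = 14×46.12/44 = 14.6745
Critical values: χ²_{0.995,14} = 4.075, χ²_{0.005,14} = 31.319
Rejection region: χ² < 4.075 or χ² > 31.319
Decision: fail to reject H₀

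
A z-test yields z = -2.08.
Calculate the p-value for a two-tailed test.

Answer: p-value ≈ 0.0375

Derivation:
For z = -2.08:
p = 2×P(Z > |-2.08|) = 2×(1 - Φ(2.08)) = 0.0375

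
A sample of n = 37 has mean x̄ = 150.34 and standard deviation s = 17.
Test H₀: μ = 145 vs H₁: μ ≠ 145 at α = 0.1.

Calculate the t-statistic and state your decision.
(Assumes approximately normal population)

Answer: t = 1.9107, reject H₀

Derivation:
df = n - 1 = 36
SE = s/√n = 17/√37 = 2.7948
t = (x̄ - μ₀)/SE = (150.34 - 145)/2.7948 = 1.9107
Critical value: t_{0.05,36} = ±1.688
p-value ≈ 0.0640
Decision: reject H₀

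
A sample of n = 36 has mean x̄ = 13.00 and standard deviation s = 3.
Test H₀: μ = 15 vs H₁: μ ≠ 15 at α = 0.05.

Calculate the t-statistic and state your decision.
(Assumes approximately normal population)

df = n - 1 = 35
SE = s/√n = 3/√36 = 0.5000
t = (x̄ - μ₀)/SE = (13.00 - 15)/0.5000 = -4.0000
Critical value: t_{0.025,35} = ±2.030
p-value ≈ 0.0003
Decision: reject H₀

Answer: t = -4.0000, reject H₀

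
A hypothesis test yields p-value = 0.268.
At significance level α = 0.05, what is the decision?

Compare p-value to α:
0.268 ≥ 0.05
Decision: fail to reject H₀

Answer: fail to reject H₀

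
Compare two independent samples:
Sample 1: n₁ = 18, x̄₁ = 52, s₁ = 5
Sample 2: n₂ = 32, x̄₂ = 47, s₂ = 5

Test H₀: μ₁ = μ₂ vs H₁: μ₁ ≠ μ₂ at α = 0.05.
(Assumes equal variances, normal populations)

Pooled variance: s²_p = [17×5² + 31×5²]/(48) = 25.0000
s_p = 5.0000
SE = s_p×√(1/n₁ + 1/n₂) = 5.0000×√(1/18 + 1/32) = 1.4731
t = (x̄₁ - x̄₂)/SE = (52 - 47)/1.4731 = 3.3942
df = 48, t-critical = ±2.011
Decision: reject H₀

Answer: t = 3.3942, reject H₀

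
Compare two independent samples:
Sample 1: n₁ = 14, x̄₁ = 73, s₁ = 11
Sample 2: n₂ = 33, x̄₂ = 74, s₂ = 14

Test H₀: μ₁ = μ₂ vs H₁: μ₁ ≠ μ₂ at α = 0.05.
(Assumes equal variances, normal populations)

Pooled variance: s²_p = [13×11² + 32×14²]/(45) = 174.3333
s_p = 13.2035
SE = s_p×√(1/n₁ + 1/n₂) = 13.2035×√(1/14 + 1/33) = 4.2113
t = (x̄₁ - x̄₂)/SE = (73 - 74)/4.2113 = -0.2375
df = 45, t-critical = ±2.014
Decision: fail to reject H₀

Answer: t = -0.2375, fail to reject H₀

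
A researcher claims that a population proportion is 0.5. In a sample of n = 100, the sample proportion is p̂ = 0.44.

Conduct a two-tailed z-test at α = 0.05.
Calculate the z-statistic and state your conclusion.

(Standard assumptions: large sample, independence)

Answer: z = -1.2000, fail to reject H₀

Derivation:
H₀: p = 0.5, H₁: p ≠ 0.5
Standard error: SE = √(p₀(1-p₀)/n) = √(0.5×0.5/100) = 0.050000
z-statistic: z = (p̂ - p₀)/SE = (0.44 - 0.5)/0.050000 = -1.2000
Critical value: z_0.025 = ±1.960
p-value = 0.2301
Decision: fail to reject H₀ at α = 0.05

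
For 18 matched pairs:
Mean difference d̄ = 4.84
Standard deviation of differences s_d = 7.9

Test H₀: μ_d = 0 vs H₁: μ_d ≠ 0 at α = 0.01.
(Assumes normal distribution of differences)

Answer: t = 2.5994, fail to reject H₀

Derivation:
df = n - 1 = 17
SE = s_d/√n = 7.9/√18 = 1.8620
t = d̄/SE = 4.84/1.8620 = 2.5994
Critical value: t_{0.005,17} = ±2.898
p-value ≈ 0.0187
Decision: fail to reject H₀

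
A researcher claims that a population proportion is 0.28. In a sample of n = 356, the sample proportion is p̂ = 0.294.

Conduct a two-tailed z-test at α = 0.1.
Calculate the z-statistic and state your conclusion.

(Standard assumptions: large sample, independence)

Answer: z = 0.5883, fail to reject H₀

Derivation:
H₀: p = 0.28, H₁: p ≠ 0.28
Standard error: SE = √(p₀(1-p₀)/n) = √(0.28×0.72/356) = 0.023797
z-statistic: z = (p̂ - p₀)/SE = (0.294 - 0.28)/0.023797 = 0.5883
Critical value: z_0.05 = ±1.645
p-value = 0.5563
Decision: fail to reject H₀ at α = 0.1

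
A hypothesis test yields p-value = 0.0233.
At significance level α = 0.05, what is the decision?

Compare p-value to α:
0.0233 < 0.05
Decision: reject H₀

Answer: reject H₀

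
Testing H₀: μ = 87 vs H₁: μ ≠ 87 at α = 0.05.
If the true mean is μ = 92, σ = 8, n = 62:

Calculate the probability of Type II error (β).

Answer: β ≈ 0.0015

Derivation:
SE = σ/√n = 8/√62 = 1.0160
Critical values: μ₀ ± z_0.025×SE = 87 ± 1.960×1.0160
Acceptance region: (85.0086, 88.9914)
Under H₁ (μ = 92): z_high = (88.9914 - 92)/1.0160 = -2.9612, z_low = (85.0086 - 92)/1.0160 = -6.8813
β = P(not reject | H₁) = Φ(-2.9612) - Φ(-6.8813) ≈ 0.0015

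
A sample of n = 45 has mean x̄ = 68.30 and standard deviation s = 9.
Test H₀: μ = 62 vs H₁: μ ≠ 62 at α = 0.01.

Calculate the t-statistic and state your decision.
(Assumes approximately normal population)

df = n - 1 = 44
SE = s/√n = 9/√45 = 1.3416
t = (x̄ - μ₀)/SE = (68.30 - 62)/1.3416 = 4.6959
Critical value: t_{0.005,44} = ±2.692
p-value < 0.0001
Decision: reject H₀

Answer: t = 4.6959, reject H₀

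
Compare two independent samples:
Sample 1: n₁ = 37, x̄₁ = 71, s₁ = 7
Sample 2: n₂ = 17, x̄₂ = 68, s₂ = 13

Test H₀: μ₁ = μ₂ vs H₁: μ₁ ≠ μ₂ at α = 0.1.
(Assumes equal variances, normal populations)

Pooled variance: s²_p = [36×7² + 16×13²]/(52) = 85.9231
s_p = 9.2695
SE = s_p×√(1/n₁ + 1/n₂) = 9.2695×√(1/37 + 1/17) = 2.7160
t = (x̄₁ - x̄₂)/SE = (71 - 68)/2.7160 = 1.1046
df = 52, t-critical = ±1.675
Decision: fail to reject H₀

Answer: t = 1.1046, fail to reject H₀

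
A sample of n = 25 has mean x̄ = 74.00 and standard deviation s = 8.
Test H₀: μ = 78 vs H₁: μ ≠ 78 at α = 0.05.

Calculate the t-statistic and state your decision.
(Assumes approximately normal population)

df = n - 1 = 24
SE = s/√n = 8/√25 = 1.6000
t = (x̄ - μ₀)/SE = (74.00 - 78)/1.6000 = -2.5000
Critical value: t_{0.025,24} = ±2.064
p-value ≈ 0.0197
Decision: reject H₀

Answer: t = -2.5000, reject H₀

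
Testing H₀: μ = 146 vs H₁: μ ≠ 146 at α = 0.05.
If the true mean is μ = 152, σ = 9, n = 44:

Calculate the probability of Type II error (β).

Answer: β ≈ 0.0069

Derivation:
SE = σ/√n = 9/√44 = 1.3568
Critical values: μ₀ ± z_0.025×SE = 146 ± 1.960×1.3568
Acceptance region: (143.3407, 148.6593)
Under H₁ (μ = 152): z_high = (148.6593 - 152)/1.3568 = -2.4622, z_low = (143.3407 - 152)/1.3568 = -6.3821
β = P(not reject | H₁) = Φ(-2.4622) - Φ(-6.3821) ≈ 0.0069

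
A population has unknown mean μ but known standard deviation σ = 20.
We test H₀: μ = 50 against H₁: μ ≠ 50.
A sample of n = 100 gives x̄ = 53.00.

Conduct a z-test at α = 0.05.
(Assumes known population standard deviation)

Answer: z = 1.5000, fail to reject H₀

Derivation:
Standard error: SE = σ/√n = 20/√100 = 2.0000
z-statistic: z = (x̄ - μ₀)/SE = (53.00 - 50)/2.0000 = 1.5000
Critical value: ±1.960
p-value = 0.1336
Decision: fail to reject H₀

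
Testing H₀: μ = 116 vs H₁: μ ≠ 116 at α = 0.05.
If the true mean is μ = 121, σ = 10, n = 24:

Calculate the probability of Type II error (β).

Answer: β ≈ 0.3122

Derivation:
SE = σ/√n = 10/√24 = 2.0412
Critical values: μ₀ ± z_0.025×SE = 116 ± 1.960×2.0412
Acceptance region: (111.9992, 120.0008)
Under H₁ (μ = 121): z_high = (120.0008 - 121)/2.0412 = -0.4895, z_low = (111.9992 - 121)/2.0412 = -4.4096
β = P(not reject | H₁) = Φ(-0.4895) - Φ(-4.4096) ≈ 0.3122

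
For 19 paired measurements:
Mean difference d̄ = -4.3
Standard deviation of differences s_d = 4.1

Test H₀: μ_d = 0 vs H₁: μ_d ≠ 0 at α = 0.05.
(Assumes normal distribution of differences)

df = n - 1 = 18
SE = s_d/√n = 4.1/√19 = 0.9406
t = d̄/SE = -4.3/0.9406 = -4.5716
Critical value: t_{0.025,18} = ±2.101
p-value ≈ 0.0002
Decision: reject H₀

Answer: t = -4.5716, reject H₀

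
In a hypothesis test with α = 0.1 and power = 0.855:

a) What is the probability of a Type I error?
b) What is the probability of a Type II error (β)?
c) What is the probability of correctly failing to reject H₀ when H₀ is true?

a) Type I error probability = α = 0.1
b) Power = P(reject H₀ | H₁ true) = 1 - β = 0.855, so Type II error probability = β = 1 - Power = 0.145
c) P(fail to reject H₀ | H₀ true) = 1 - α = 0.9

Answer: a) 0.1, b) 0.145, c) 0.9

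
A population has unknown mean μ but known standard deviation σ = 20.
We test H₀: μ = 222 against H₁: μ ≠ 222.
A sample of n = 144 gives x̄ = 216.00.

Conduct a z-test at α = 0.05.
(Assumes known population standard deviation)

Answer: z = -3.5999, reject H₀

Derivation:
Standard error: SE = σ/√n = 20/√144 = 1.6667
z-statistic: z = (x̄ - μ₀)/SE = (216.00 - 222)/1.6667 = -3.5999
Critical value: ±1.960
p-value = 0.0003
Decision: reject H₀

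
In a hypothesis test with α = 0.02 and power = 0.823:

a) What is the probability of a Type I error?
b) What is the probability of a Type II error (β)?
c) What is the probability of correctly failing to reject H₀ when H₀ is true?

Answer: a) 0.02, b) 0.177, c) 0.98

Derivation:
a) Type I error probability = α = 0.02
b) Power = P(reject H₀ | H₁ true) = 1 - β = 0.823, so Type II error probability = β = 1 - Power = 0.177
c) P(fail to reject H₀ | H₀ true) = 1 - α = 0.98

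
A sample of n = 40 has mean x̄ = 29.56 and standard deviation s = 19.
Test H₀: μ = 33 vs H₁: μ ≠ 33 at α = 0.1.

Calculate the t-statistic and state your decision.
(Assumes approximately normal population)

Answer: t = -1.1451, fail to reject H₀

Derivation:
df = n - 1 = 39
SE = s/√n = 19/√40 = 3.0042
t = (x̄ - μ₀)/SE = (29.56 - 33)/3.0042 = -1.1451
Critical value: t_{0.05,39} = ±1.685
p-value ≈ 0.2591
Decision: fail to reject H₀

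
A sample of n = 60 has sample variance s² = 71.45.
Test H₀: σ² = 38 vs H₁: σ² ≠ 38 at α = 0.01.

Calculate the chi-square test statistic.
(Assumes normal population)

Answer: χ² = 110.9355, reject H₀

Derivation:
df = n - 1 = 59
χ² = (n-1)s²/σ₀² = 59×71.45/38 = 110.9355
Critical values: χ²_{0.995,59} = 34.770, χ²_{0.005,59} = 90.715
Rejection region: χ² < 34.770 or χ² > 90.715
Decision: reject H₀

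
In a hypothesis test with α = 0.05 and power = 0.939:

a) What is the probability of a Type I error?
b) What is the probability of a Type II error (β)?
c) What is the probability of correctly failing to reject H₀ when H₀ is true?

a) Type I error probability = α = 0.05
b) Power = P(reject H₀ | H₁ true) = 1 - β = 0.939, so Type II error probability = β = 1 - Power = 0.061
c) P(fail to reject H₀ | H₀ true) = 1 - α = 0.95

Answer: a) 0.05, b) 0.061, c) 0.95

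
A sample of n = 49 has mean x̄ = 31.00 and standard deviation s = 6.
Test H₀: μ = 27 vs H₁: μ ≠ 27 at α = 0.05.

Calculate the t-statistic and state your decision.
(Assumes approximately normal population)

df = n - 1 = 48
SE = s/√n = 6/√49 = 0.8571
t = (x̄ - μ₀)/SE = (31.00 - 27)/0.8571 = 4.6669
Critical value: t_{0.025,48} = ±2.011
p-value < 0.0001
Decision: reject H₀

Answer: t = 4.6669, reject H₀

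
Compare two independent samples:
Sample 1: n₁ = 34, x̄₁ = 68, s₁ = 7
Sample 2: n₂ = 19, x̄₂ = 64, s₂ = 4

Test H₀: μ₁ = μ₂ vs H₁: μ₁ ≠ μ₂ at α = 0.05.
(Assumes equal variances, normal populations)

Pooled variance: s²_p = [33×7² + 18×4²]/(51) = 37.3529
s_p = 6.1117
SE = s_p×√(1/n₁ + 1/n₂) = 6.1117×√(1/34 + 1/19) = 1.7506
t = (x̄₁ - x̄₂)/SE = (68 - 64)/1.7506 = 2.2849
df = 51, t-critical = ±2.008
Decision: reject H₀

Answer: t = 2.2849, reject H₀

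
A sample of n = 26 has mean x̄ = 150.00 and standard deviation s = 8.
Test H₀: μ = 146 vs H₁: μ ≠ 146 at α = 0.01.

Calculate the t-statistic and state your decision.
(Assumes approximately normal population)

Answer: t = 2.5496, fail to reject H₀

Derivation:
df = n - 1 = 25
SE = s/√n = 8/√26 = 1.5689
t = (x̄ - μ₀)/SE = (150.00 - 146)/1.5689 = 2.5496
Critical value: t_{0.005,25} = ±2.787
p-value ≈ 0.0173
Decision: fail to reject H₀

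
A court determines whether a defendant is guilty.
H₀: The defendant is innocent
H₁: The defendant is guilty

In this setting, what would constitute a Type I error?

Answer: Convicting an innocent person

Derivation:
A Type I error (probability α) occurs when we reject a true H₀.
A Type II error (probability β) occurs when we fail to reject a false H₀.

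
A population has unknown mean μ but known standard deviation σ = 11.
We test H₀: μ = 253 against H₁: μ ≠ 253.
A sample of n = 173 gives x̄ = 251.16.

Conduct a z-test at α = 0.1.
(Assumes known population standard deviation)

Standard error: SE = σ/√n = 11/√173 = 0.8363
z-statistic: z = (x̄ - μ₀)/SE = (251.16 - 253)/0.8363 = -2.2002
Critical value: ±1.645
p-value = 0.0278
Decision: reject H₀

Answer: z = -2.2002, reject H₀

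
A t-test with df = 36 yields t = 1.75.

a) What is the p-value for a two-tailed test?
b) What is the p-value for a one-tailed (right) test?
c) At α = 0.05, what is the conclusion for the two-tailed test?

Answer: a) 0.0886, b) 0.0443, c) fail to reject H₀

Derivation:
Using t-distribution with df = 36:
a) Two-tailed: p = 2×P(T > 1.75) = 0.0886
b) One-tailed: p = P(T > 1.75) = 0.0443
c) 0.0886 ≥ 0.05, fail to reject H₀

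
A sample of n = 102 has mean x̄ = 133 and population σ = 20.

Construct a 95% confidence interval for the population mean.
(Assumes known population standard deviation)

Confidence level: 95%, α = 0.05
z_0.025 = 1.960
SE = σ/√n = 20/√102 = 1.9803
Margin of error = 1.960 × 1.9803 = 3.8814
CI: x̄ ± margin = 133 ± 3.8814
CI: (129.1186, 136.8814)

Answer: (129.1186, 136.8814)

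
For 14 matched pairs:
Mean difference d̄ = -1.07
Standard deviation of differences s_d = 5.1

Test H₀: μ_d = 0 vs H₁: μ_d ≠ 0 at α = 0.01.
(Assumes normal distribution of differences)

df = n - 1 = 13
SE = s_d/√n = 5.1/√14 = 1.3630
t = d̄/SE = -1.07/1.3630 = -0.7850
Critical value: t_{0.005,13} = ±3.012
p-value ≈ 0.4465
Decision: fail to reject H₀

Answer: t = -0.7850, fail to reject H₀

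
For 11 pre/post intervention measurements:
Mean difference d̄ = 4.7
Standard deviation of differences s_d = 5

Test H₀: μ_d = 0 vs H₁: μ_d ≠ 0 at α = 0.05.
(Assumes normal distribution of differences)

df = n - 1 = 10
SE = s_d/√n = 5/√11 = 1.5076
t = d̄/SE = 4.7/1.5076 = 3.1175
Critical value: t_{0.025,10} = ±2.228
p-value ≈ 0.0109
Decision: reject H₀

Answer: t = 3.1175, reject H₀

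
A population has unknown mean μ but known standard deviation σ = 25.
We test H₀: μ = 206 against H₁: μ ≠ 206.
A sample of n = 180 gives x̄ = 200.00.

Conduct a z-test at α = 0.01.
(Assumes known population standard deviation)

Standard error: SE = σ/√n = 25/√180 = 1.8634
z-statistic: z = (x̄ - μ₀)/SE = (200.00 - 206)/1.8634 = -3.2199
Critical value: ±2.576
p-value = 0.0013
Decision: reject H₀

Answer: z = -3.2199, reject H₀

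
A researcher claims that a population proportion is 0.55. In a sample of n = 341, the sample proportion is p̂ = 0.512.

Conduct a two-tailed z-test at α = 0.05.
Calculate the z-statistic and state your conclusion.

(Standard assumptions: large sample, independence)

Answer: z = -1.4105, fail to reject H₀

Derivation:
H₀: p = 0.55, H₁: p ≠ 0.55
Standard error: SE = √(p₀(1-p₀)/n) = √(0.55×0.45/341) = 0.026941
z-statistic: z = (p̂ - p₀)/SE = (0.512 - 0.55)/0.026941 = -1.4105
Critical value: z_0.025 = ±1.960
p-value = 0.1584
Decision: fail to reject H₀ at α = 0.05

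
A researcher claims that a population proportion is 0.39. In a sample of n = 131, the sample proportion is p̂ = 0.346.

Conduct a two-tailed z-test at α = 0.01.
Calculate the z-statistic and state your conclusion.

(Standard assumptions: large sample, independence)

H₀: p = 0.39, H₁: p ≠ 0.39
Standard error: SE = √(p₀(1-p₀)/n) = √(0.39×0.61/131) = 0.042615
z-statistic: z = (p̂ - p₀)/SE = (0.346 - 0.39)/0.042615 = -1.0325
Critical value: z_0.005 = ±2.576
p-value = 0.3018
Decision: fail to reject H₀ at α = 0.01

Answer: z = -1.0325, fail to reject H₀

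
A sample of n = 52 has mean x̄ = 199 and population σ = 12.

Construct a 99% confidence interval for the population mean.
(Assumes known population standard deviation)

Confidence level: 99%, α = 0.01
z_0.005 = 2.576
SE = σ/√n = 12/√52 = 1.6641
Margin of error = 2.576 × 1.6641 = 4.2867
CI: x̄ ± margin = 199 ± 4.2867
CI: (194.7133, 203.2867)

Answer: (194.7133, 203.2867)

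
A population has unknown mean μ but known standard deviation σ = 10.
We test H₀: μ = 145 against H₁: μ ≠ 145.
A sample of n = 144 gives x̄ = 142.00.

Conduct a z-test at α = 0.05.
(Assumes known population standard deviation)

Answer: z = -3.6001, reject H₀

Derivation:
Standard error: SE = σ/√n = 10/√144 = 0.8333
z-statistic: z = (x̄ - μ₀)/SE = (142.00 - 145)/0.8333 = -3.6001
Critical value: ±1.960
p-value = 0.0003
Decision: reject H₀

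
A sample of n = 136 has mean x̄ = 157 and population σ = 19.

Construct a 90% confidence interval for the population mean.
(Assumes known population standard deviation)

Confidence level: 90%, α = 0.1
z_0.05 = 1.645
SE = σ/√n = 19/√136 = 1.6292
Margin of error = 1.645 × 1.6292 = 2.6800
CI: x̄ ± margin = 157 ± 2.6800
CI: (154.3200, 159.6800)

Answer: (154.3200, 159.6800)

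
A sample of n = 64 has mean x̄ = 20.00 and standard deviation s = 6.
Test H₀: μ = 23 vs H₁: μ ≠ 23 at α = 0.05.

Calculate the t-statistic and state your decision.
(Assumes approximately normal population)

df = n - 1 = 63
SE = s/√n = 6/√64 = 0.7500
t = (x̄ - μ₀)/SE = (20.00 - 23)/0.7500 = -4.0000
Critical value: t_{0.025,63} = ±1.998
p-value ≈ 0.0002
Decision: reject H₀

Answer: t = -4.0000, reject H₀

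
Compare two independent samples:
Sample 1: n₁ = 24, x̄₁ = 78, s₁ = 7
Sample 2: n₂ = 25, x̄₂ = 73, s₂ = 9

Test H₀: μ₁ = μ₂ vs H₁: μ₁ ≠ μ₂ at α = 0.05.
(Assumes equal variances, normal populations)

Pooled variance: s²_p = [23×7² + 24×9²]/(47) = 65.3404
s_p = 8.0833
SE = s_p×√(1/n₁ + 1/n₂) = 8.0833×√(1/24 + 1/25) = 2.3100
t = (x̄₁ - x̄₂)/SE = (78 - 73)/2.3100 = 2.1645
df = 47, t-critical = ±2.012
Decision: reject H₀

Answer: t = 2.1645, reject H₀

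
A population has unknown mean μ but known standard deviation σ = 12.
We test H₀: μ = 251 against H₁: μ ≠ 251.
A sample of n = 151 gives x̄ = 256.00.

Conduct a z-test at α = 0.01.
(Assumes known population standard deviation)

Answer: z = 5.1203, reject H₀

Derivation:
Standard error: SE = σ/√n = 12/√151 = 0.9765
z-statistic: z = (x̄ - μ₀)/SE = (256.00 - 251)/0.9765 = 5.1203
Critical value: ±2.576
p-value < 0.0001
Decision: reject H₀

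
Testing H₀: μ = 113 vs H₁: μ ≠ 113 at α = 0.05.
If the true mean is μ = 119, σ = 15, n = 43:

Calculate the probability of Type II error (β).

Answer: β ≈ 0.2537

Derivation:
SE = σ/√n = 15/√43 = 2.2875
Critical values: μ₀ ± z_0.025×SE = 113 ± 1.960×2.2875
Acceptance region: (108.5165, 117.4835)
Under H₁ (μ = 119): z_high = (117.4835 - 119)/2.2875 = -0.6630, z_low = (108.5165 - 119)/2.2875 = -4.5830
β = P(not reject | H₁) = Φ(-0.6630) - Φ(-4.5830) ≈ 0.2537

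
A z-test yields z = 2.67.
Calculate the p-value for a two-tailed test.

For z = 2.67:
p = 2×P(Z > |2.67|) = 2×(1 - Φ(2.67)) = 0.0076

Answer: p-value ≈ 0.0076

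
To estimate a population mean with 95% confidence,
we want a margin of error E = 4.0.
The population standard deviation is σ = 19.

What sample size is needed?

z_0.025 = 1.960
n = (z×σ/E)² = (1.960×19/4.0)²
n = 86.6761
Round up: n = 87

Answer: n = 87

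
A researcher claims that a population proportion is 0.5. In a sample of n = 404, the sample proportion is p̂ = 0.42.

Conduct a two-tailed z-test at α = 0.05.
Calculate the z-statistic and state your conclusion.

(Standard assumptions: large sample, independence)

Answer: z = -3.2160, reject H₀

Derivation:
H₀: p = 0.5, H₁: p ≠ 0.5
Standard error: SE = √(p₀(1-p₀)/n) = √(0.5×0.5/404) = 0.024876
z-statistic: z = (p̂ - p₀)/SE = (0.42 - 0.5)/0.024876 = -3.2160
Critical value: z_0.025 = ±1.960
p-value = 0.0013
Decision: reject H₀ at α = 0.05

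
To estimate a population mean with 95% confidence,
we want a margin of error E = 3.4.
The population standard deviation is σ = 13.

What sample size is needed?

z_0.025 = 1.960
n = (z×σ/E)² = (1.960×13/3.4)²
n = 56.1618
Round up: n = 57

Answer: n = 57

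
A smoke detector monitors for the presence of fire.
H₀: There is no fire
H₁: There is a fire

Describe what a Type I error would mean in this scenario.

Type I error (α): Rejecting H₀ when H₀ is true
Type II error (β): Failing to reject H₀ when H₁ is true

Answer: The alarm sounds when there is no fire (false alarm)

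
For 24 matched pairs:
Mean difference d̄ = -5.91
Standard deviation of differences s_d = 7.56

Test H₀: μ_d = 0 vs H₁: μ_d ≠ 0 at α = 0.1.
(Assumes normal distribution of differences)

Answer: t = -3.8297, reject H₀

Derivation:
df = n - 1 = 23
SE = s_d/√n = 7.56/√24 = 1.5432
t = d̄/SE = -5.91/1.5432 = -3.8297
Critical value: t_{0.05,23} = ±1.714
p-value ≈ 0.0009
Decision: reject H₀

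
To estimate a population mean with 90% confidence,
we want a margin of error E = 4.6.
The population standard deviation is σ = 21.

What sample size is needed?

z_0.05 = 1.645
n = (z×σ/E)² = (1.645×21/4.6)²
n = 56.3968
Round up: n = 57

Answer: n = 57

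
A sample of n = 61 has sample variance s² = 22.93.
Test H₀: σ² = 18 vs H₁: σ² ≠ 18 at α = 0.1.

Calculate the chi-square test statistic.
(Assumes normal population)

df = n - 1 = 60
χ² = (n-1)s²/σ₀² = 60×22.93/18 = 76.4333
Critical values: χ²_{0.95,60} = 43.188, χ²_{0.05,60} = 79.082
Rejection region: χ² < 43.188 or χ² > 79.082
Decision: fail to reject H₀

Answer: χ² = 76.4333, fail to reject H₀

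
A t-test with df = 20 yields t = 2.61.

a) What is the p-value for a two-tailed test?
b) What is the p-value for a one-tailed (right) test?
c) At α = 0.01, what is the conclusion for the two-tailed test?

Using t-distribution with df = 20:
a) Two-tailed: p = 2×P(T > 2.61) = 0.0168
b) One-tailed: p = P(T > 2.61) = 0.0084
c) 0.0168 ≥ 0.01, fail to reject H₀

Answer: a) 0.0168, b) 0.0084, c) fail to reject H₀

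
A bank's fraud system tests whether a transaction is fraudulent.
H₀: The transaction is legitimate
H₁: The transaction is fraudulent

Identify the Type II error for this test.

Answer: Allowing a fraudulent transaction to go through

Derivation:
A Type I error (probability α) occurs when we reject a true H₀.
A Type II error (probability β) occurs when we fail to reject a false H₀.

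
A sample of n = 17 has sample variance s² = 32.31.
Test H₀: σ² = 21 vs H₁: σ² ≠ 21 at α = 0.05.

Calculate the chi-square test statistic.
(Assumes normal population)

Answer: χ² = 24.6171, fail to reject H₀

Derivation:
df = n - 1 = 16
χ² = (n-1)s²/σ₀² = 16×32.31/21 = 24.6171
Critical values: χ²_{0.975,16} = 6.908, χ²_{0.025,16} = 28.845
Rejection region: χ² < 6.908 or χ² > 28.845
Decision: fail to reject H₀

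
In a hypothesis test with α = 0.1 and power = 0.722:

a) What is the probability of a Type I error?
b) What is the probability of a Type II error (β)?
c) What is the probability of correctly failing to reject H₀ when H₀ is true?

Answer: a) 0.1, b) 0.278, c) 0.9

Derivation:
a) Type I error probability = α = 0.1
b) Power = P(reject H₀ | H₁ true) = 1 - β = 0.722, so Type II error probability = β = 1 - Power = 0.278
c) P(fail to reject H₀ | H₀ true) = 1 - α = 0.9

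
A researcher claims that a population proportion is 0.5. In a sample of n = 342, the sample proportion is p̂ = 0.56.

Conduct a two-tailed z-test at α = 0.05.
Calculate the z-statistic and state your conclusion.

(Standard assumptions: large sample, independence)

H₀: p = 0.5, H₁: p ≠ 0.5
Standard error: SE = √(p₀(1-p₀)/n) = √(0.5×0.5/342) = 0.027037
z-statistic: z = (p̂ - p₀)/SE = (0.56 - 0.5)/0.027037 = 2.2192
Critical value: z_0.025 = ±1.960
p-value = 0.0265
Decision: reject H₀ at α = 0.05

Answer: z = 2.2192, reject H₀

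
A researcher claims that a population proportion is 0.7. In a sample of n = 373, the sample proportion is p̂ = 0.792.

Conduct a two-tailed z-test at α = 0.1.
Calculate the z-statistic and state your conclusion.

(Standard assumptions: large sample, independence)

Answer: z = 3.8773, reject H₀

Derivation:
H₀: p = 0.7, H₁: p ≠ 0.7
Standard error: SE = √(p₀(1-p₀)/n) = √(0.7×0.3/373) = 0.023728
z-statistic: z = (p̂ - p₀)/SE = (0.792 - 0.7)/0.023728 = 3.8773
Critical value: z_0.05 = ±1.645
p-value = 0.0001
Decision: reject H₀ at α = 0.1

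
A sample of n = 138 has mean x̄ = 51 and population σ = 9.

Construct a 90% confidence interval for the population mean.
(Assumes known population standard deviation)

Confidence level: 90%, α = 0.1
z_0.05 = 1.645
SE = σ/√n = 9/√138 = 0.7661
Margin of error = 1.645 × 0.7661 = 1.2602
CI: x̄ ± margin = 51 ± 1.2602
CI: (49.7398, 52.2602)

Answer: (49.7398, 52.2602)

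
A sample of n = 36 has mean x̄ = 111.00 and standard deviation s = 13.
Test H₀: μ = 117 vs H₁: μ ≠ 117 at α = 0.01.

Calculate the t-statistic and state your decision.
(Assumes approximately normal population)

df = n - 1 = 35
SE = s/√n = 13/√36 = 2.1667
t = (x̄ - μ₀)/SE = (111.00 - 117)/2.1667 = -2.7692
Critical value: t_{0.005,35} = ±2.724
p-value ≈ 0.0089
Decision: reject H₀

Answer: t = -2.7692, reject H₀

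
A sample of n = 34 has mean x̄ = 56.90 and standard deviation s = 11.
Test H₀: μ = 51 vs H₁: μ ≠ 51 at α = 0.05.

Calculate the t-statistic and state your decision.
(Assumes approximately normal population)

Answer: t = 3.1275, reject H₀

Derivation:
df = n - 1 = 33
SE = s/√n = 11/√34 = 1.8865
t = (x̄ - μ₀)/SE = (56.90 - 51)/1.8865 = 3.1275
Critical value: t_{0.025,33} = ±2.035
p-value ≈ 0.0037
Decision: reject H₀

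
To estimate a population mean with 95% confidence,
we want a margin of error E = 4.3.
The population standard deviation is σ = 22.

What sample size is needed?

z_0.025 = 1.960
n = (z×σ/E)² = (1.960×22/4.3)²
n = 100.5589
Round up: n = 101

Answer: n = 101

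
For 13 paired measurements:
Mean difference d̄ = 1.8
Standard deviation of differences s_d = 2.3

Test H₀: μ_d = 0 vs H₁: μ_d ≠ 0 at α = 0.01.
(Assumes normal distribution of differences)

Answer: t = 2.8218, fail to reject H₀

Derivation:
df = n - 1 = 12
SE = s_d/√n = 2.3/√13 = 0.6379
t = d̄/SE = 1.8/0.6379 = 2.8218
Critical value: t_{0.005,12} = ±3.055
p-value ≈ 0.0154
Decision: fail to reject H₀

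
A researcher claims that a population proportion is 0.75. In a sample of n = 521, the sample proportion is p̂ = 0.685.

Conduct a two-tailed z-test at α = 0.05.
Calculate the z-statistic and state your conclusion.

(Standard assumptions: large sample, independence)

H₀: p = 0.75, H₁: p ≠ 0.75
Standard error: SE = √(p₀(1-p₀)/n) = √(0.75×0.25/521) = 0.018971
z-statistic: z = (p̂ - p₀)/SE = (0.685 - 0.75)/0.018971 = -3.4263
Critical value: z_0.025 = ±1.960
p-value = 0.0006
Decision: reject H₀ at α = 0.05

Answer: z = -3.4263, reject H₀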